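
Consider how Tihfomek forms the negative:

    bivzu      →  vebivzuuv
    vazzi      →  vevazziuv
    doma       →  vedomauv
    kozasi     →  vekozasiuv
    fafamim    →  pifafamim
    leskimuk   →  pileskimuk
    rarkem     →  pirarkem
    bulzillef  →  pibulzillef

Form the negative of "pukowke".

vepukowkeuv

vazzi and fafamim both have last vowel 'i' yet inflect differently (vevazziuv, pifafamim), so the last vowel is not what conditions the rule; whether the stem ends in a vowel or a consonant is.
"pukowke" ends in a vowel. The stems ending in a vowel (bivzu → vebivzuuv, vazzi → vevazziuv, doma → vedomauv) add ve- … -uv around the stem.
So pukowke → vepukowkeuv.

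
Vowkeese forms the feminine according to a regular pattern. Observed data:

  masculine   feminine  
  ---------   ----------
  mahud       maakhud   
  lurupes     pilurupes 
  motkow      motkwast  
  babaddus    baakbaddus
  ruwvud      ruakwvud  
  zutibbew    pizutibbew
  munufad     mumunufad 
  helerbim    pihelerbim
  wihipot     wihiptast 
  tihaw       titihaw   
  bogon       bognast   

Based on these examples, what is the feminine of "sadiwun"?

motkow and zutibbew both end in -w yet inflect differently (motkwast, pizutibbew), so the final letter is not what conditions the rule; the last vowel is.
"sadiwun" has last vowel 'u'. The stems whose last vowel is 'u' (ruwvud → ruakwvud, babaddus → baakbaddus, mahud → maakhud) insert -ak- after the first vowel.
The other patterns: stems whose last vowel is 'o' delete the last vowel and add -ast; stems whose last vowel is 'e' or 'i' add the prefix pi-; stems whose last vowel is 'a' repeat the first consonant+vowel as a prefix.
So sadiwun → saakdiwun.

saakdiwun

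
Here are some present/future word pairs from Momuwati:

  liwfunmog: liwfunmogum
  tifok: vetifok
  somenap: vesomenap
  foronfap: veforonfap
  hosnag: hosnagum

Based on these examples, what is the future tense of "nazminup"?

tifok and liwfunmog both have last vowel 'o' yet inflect differently (vetifok, liwfunmogum), so the last vowel is not what conditions the rule; the final letter is.
"nazminup" ends in -p. The stems ending in -p (foronfap → veforonfap, somenap → vesomenap) add the prefix ve-.
The other pattern: stems ending in -g add -um.
So nazminup → venazminup.

venazminup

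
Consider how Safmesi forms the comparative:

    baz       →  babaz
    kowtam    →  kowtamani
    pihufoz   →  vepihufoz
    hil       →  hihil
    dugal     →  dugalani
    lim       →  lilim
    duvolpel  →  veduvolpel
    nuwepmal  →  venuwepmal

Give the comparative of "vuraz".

vurazani

"vuraz" has 2 vowels. The stems with 2 vowels (dugal → dugalani, kowtam → kowtamani) add -ani.
The other patterns: stems with 1 vowel repeat the first consonant+vowel as a prefix; stems with 3 vowels add the prefix ve-.
So vuraz → vurazani.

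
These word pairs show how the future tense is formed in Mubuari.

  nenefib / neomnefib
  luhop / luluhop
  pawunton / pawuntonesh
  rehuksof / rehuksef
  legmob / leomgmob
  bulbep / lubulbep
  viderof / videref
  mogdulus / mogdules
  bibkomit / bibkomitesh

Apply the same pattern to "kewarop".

lukewarop

"kewarop" ends in -p. The stems ending in -p (luhop → luluhop, bulbep → lubulbep) add the prefix lu-.
The other patterns: stems ending in -n or -t add -esh; stems ending in -f or -s change the last vowel to 'e'; stems ending in -b insert -om- after the first vowel.
So kewarop → lukewarop.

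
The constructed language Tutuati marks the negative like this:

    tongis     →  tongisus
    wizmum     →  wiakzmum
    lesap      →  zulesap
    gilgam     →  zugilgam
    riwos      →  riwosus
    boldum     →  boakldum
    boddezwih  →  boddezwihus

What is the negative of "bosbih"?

bosbihus

wizmum and gilgam both end in -m yet inflect differently (wiakzmum, zugilgam), so the final letter is not what conditions the rule; the last vowel is.
"bosbih" has last vowel 'i'. The stems whose last vowel is 'i' (boddezwih → boddezwihus, tongis → tongisus) add -us.
The other patterns: stems whose last vowel is 'u' insert -ak- after the first vowel; stems whose last vowel is 'a' add the prefix zu-.
So bosbih → bosbihus.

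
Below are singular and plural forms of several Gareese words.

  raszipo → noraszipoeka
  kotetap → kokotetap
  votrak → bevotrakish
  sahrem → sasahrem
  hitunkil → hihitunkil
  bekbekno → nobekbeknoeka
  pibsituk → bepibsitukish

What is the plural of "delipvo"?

"delipvo" ends in -o. The stems ending in -o (bekbekno → nobekbeknoeka, raszipo → noraszipoeka) add no- … -eka around the stem.
The other patterns: stems ending in -k add be- … -ish around the stem; stems ending in -l, -m or -p repeat the first consonant+vowel as a prefix.
So delipvo → nodelipvoeka.

nodelipvoeka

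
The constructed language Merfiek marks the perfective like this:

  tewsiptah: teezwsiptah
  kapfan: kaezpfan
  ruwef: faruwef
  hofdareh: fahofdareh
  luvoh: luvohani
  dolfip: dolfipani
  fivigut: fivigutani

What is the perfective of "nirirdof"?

nirirdofani

"nirirdof" has last vowel 'o'. The one such stem in the data (luvoh → luvohani) adds -ani, so the same rule applies.
The other patterns: stems whose last vowel is 'a' insert -ez- after the first vowel; stems whose last vowel is 'e' add the prefix fa-.
So nirirdof → nirirdofani.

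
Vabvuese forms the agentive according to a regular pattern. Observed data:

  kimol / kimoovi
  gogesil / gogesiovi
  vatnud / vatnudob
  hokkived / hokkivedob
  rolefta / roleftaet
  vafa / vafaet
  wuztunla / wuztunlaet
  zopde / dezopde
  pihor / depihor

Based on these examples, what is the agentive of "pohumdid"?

hokkived and zopde both have last vowel 'e' yet inflect differently (hokkivedob, dezopde), so the last vowel is not what conditions the rule; the final letter is.
"pohumdid" ends in -d. The stems ending in -d (vatnud → vatnudob, hokkived → hokkivedob) add -ob.
The other patterns: stems ending in -l drop the final letter and add -ovi; stems ending in -a add -et; stems ending in -e or -r add the prefix de-.
So pohumdid → pohumdidob.

pohumdidob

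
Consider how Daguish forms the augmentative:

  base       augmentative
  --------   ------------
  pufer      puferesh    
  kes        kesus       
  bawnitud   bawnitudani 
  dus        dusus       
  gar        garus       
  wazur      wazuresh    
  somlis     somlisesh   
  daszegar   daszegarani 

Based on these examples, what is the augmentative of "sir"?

sirus

gar and wazur both end in -r yet inflect differently (garus, wazuresh), so the final letter is not what conditions the rule; the number of vowels is.
"sir" has 1 vowel. The stems with 1 vowel (gar → garus, kes → kesus, dus → dusus) add -us.
The other patterns: stems with 2 vowels add -esh; stems with 3 vowels add -ani.
So sir → sirus.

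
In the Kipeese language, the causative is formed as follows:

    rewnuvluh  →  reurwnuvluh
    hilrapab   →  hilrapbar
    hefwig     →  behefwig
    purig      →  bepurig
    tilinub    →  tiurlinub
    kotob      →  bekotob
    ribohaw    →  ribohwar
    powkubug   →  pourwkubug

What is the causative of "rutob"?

tilinub and hilrapab both end in -b yet inflect differently (tiurlinub, hilrapbar), so the final letter is not what conditions the rule; the last vowel is.
"rutob" has last vowel 'o'. The one such stem in the data (kotob → bekotob) adds the prefix be-, so the same rule applies.
The other patterns: stems whose last vowel is 'u' insert -ur- after the first vowel; stems whose last vowel is 'a' delete the last vowel and add -ar.
So rutob → berutob.

berutob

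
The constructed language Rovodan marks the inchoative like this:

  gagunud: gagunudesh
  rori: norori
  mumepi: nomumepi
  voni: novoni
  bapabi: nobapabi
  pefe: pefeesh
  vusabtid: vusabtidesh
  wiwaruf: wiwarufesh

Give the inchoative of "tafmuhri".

notafmuhri

mumepi and vusabtid both have last vowel 'i' yet inflect differently (nomumepi, vusabtidesh), so the last vowel is not what conditions the rule; the final letter is.
"tafmuhri" ends in -i. The stems ending in -i (mumepi → nomumepi, rori → norori, bapabi → nobapabi) add the prefix no-.
The other pattern: stems ending in -d, -e or -f add -esh.
So tafmuhri → notafmuhri.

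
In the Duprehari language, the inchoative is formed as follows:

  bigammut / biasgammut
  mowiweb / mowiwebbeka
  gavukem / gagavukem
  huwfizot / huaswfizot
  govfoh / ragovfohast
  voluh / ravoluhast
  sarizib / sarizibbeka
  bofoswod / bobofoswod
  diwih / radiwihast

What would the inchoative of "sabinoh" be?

bofoswod and govfoh both have last vowel 'o' yet inflect differently (bobofoswod, ragovfohast), so the last vowel is not what conditions the rule; the final letter is.
"sabinoh" ends in -h. The stems ending in -h (govfoh → ragovfohast, diwih → radiwihast, voluh → ravoluhast) add ra- … -ast around the stem.
So sabinoh → rasabinohast.

rasabinohast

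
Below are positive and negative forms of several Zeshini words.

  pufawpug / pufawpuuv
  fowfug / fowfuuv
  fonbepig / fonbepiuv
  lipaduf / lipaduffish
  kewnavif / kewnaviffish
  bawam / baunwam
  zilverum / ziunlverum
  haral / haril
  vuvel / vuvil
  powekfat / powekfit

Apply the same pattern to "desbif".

desbiffish

"desbif" ends in -f. The stems ending in -f (lipaduf → lipaduffish, kewnavif → kewnaviffish) double the final consonant and add -ish.
So desbif → desbiffish.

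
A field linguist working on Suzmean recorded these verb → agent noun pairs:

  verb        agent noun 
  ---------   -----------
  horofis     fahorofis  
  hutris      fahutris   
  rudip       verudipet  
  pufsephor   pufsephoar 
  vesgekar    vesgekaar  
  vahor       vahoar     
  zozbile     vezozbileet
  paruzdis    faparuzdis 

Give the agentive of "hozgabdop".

hutris and rudip both have last vowel 'i' yet inflect differently (fahutris, verudipet), so the last vowel is not what conditions the rule; the final letter is.
"hozgabdop" ends in -p. The one such stem in the data (rudip → verudipet) adds ve- … -et around the stem, so the same rule applies.
The other patterns: stems ending in -r drop the final letter and add -ar; stems ending in -s add the prefix fa-.
So hozgabdop → vehozgabdopet.

vehozgabdopet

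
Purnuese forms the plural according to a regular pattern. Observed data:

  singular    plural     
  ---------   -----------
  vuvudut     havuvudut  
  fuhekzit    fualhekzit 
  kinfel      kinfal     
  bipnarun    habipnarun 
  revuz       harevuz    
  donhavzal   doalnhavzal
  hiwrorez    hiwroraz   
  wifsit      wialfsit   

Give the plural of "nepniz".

revuz and hiwrorez both end in -z yet inflect differently (harevuz, hiwroraz), so the final letter is not what conditions the rule; the last vowel is.
"nepniz" has last vowel 'i'. The stems whose last vowel is 'i' (fuhekzit → fualhekzit, wifsit → wialfsit) insert -al- after the first vowel.
The other patterns: stems whose last vowel is 'u' add the prefix ha-; stems whose last vowel is 'e' change the last vowel to 'a'.
So nepniz → nealpniz.

nealpniz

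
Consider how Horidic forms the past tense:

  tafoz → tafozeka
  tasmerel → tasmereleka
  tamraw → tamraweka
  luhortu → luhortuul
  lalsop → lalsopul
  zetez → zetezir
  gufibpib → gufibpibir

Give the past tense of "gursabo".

tafoz and zetez both end in -z yet inflect differently (tafozeka, zetezir), so the final letter is not what conditions the rule; the first letter is.
"gursabo" begins with g-. The one such stem in the data (gufibpib → gufibpibir) adds -ir, so the same rule applies.
So gursabo → gursaboir.

gursaboir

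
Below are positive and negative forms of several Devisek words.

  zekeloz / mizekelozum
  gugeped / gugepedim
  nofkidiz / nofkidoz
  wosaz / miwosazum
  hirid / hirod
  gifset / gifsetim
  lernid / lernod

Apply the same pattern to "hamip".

gugeped and hirid both end in -d yet inflect differently (gugepedim, hirod), so the final letter is not what conditions the rule; the last vowel is.
"hamip" has last vowel 'i'. The stems whose last vowel is 'i' (hirid → hirod, lernid → lernod, nofkidiz → nofkidoz) change the last vowel to 'o'.
The other patterns: stems whose last vowel is 'e' add -im; stems whose last vowel is 'a' or 'o' add mi- … -um around the stem.
So hamip → hamop.

hamop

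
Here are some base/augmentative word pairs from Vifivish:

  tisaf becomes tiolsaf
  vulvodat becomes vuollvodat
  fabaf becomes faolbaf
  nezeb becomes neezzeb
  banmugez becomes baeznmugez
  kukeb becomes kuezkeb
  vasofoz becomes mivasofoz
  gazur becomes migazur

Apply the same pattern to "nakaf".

"nakaf" has last vowel 'a'. The stems whose last vowel is 'a' (tisaf → tiolsaf, vulvodat → vuollvodat, fabaf → faolbaf) insert -ol- after the first vowel.
So nakaf → naolkaf.

naolkaf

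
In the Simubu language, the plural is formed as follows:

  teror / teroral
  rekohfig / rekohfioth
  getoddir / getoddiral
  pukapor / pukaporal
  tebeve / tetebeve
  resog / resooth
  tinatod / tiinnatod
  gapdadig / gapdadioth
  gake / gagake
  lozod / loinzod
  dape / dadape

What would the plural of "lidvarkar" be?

getoddir and gapdadig both have last vowel 'i' yet inflect differently (getoddiral, gapdadioth), so the last vowel is not what conditions the rule; the final letter is.
"lidvarkar" ends in -r. The stems ending in -r (pukapor → pukaporal, getoddir → getoddiral, teror → teroral) add -al.
So lidvarkar → lidvarkaral.

lidvarkaral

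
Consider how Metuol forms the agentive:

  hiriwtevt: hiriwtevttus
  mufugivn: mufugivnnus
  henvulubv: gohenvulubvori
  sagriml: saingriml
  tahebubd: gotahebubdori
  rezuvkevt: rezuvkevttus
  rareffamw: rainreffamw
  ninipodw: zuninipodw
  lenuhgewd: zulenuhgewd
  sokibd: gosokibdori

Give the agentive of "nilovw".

"nilovw" has second-to-last letter 'v'. The stems whose second-to-last letter is 'v' (hiriwtevt → hiriwtevttus, mufugivn → mufugivnnus, rezuvkevt → rezuvkevttus) double the final consonant and add -us.
The other patterns: stems whose second-to-last letter is 'm' insert -in- after the first vowel; stems whose second-to-last letter is 'b' add go- … -ori around the stem; stems whose second-to-last letter is 'd' or 'w' add the prefix zu-.
So nilovw → nilovwwus.

nilovwwus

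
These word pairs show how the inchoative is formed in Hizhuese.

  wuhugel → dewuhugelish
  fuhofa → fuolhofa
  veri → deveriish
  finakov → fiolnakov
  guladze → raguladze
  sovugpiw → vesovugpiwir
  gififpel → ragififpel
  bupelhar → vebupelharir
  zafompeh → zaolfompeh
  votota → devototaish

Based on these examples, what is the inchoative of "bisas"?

vebisasir

gififpel and wuhugel both end in -l yet inflect differently (ragififpel, dewuhugelish), so the final letter is not what conditions the rule; the first letter is.
"bisas" begins with b-. The one such stem in the data (bupelhar → vebupelharir) adds ve- … -ir around the stem, so the same rule applies.
So bisas → vebisasir.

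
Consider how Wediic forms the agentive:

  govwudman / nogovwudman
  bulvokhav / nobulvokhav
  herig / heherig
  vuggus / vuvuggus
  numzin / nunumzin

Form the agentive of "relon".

rerelon

"relon" has 2 vowels. The stems with 2 vowels (herig → heherig, vuggus → vuvuggus, numzin → nunumzin) repeat the first consonant+vowel as a prefix.
So relon → rerelon.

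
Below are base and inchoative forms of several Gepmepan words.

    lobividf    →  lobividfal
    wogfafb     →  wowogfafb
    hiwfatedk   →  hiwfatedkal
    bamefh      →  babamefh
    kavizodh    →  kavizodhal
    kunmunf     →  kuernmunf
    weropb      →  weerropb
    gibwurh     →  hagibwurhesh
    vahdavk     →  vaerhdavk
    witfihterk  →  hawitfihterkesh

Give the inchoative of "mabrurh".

kavizodh and gibwurh both end in -h yet inflect differently (kavizodhal, hagibwurhesh), so the final letter is not what conditions the rule; the second-to-last letter is.
"mabrurh" has second-to-last letter 'r'. The stems whose second-to-last letter is 'r' (gibwurh → hagibwurhesh, witfihterk → hawitfihterkesh) add ha- … -esh around the stem.
So mabrurh → hamabrurhesh.

hamabrurhesh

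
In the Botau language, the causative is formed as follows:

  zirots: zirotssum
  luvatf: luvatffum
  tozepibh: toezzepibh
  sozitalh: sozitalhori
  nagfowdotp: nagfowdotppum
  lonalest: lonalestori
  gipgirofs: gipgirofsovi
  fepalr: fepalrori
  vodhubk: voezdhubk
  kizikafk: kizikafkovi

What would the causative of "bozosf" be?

bozosfori

"bozosf" has second-to-last letter 's'. The one such stem in the data (lonalest → lonalestori) adds -ori, so the same rule applies.
The other patterns: stems whose second-to-last letter is 'f' add -ovi; stems whose second-to-last letter is 't' double the final consonant and add -um; stems whose second-to-last letter is 'b' insert -ez- after the first vowel.
So bozosf → bozosfori.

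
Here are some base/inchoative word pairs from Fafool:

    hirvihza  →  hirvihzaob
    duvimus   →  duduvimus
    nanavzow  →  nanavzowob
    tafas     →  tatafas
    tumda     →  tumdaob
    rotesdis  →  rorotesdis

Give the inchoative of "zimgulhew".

tafas and tumda both have last vowel 'a' yet inflect differently (tatafas, tumdaob), so the last vowel is not what conditions the rule; the final letter is.
"zimgulhew" ends in -w. The one such stem in the data (nanavzow → nanavzowob) adds -ob, so the same rule applies.
The other pattern: stems ending in -s repeat the first consonant+vowel as a prefix.
So zimgulhew → zimgulhewob.

zimgulhewob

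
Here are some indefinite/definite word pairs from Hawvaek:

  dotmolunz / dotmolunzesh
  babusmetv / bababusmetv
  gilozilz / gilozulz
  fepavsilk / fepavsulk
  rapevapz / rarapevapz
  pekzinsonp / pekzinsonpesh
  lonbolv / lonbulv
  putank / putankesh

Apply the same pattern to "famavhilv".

famavhulv

fepavsilk and putank both end in -k yet inflect differently (fepavsulk, putankesh), so the final letter is not what conditions the rule; the second-to-last letter is.
"famavhilv" has second-to-last letter 'l'. The stems whose second-to-last letter is 'l' (gilozilz → gilozulz, fepavsilk → fepavsulk, lonbolv → lonbulv) change the last vowel to 'u'.
The other patterns: stems whose second-to-last letter is 'n' add -esh; stems whose second-to-last letter is 'p' or 't' repeat the first consonant+vowel as a prefix.
So famavhilv → famavhulv.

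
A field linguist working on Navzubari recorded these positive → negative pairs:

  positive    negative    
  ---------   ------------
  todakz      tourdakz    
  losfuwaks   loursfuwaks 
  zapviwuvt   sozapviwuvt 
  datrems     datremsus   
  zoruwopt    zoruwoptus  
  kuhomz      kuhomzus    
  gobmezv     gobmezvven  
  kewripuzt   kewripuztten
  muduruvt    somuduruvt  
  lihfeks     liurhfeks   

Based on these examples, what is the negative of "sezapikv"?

seurzapikv

zapviwuvt and kewripuzt both end in -t yet inflect differently (sozapviwuvt, kewripuztten), so the final letter is not what conditions the rule; the second-to-last letter is.
"sezapikv" has second-to-last letter 'k'. The stems whose second-to-last letter is 'k' (todakz → tourdakz, losfuwaks → loursfuwaks, lihfeks → liurhfeks) insert -ur- after the first vowel.
The other patterns: stems whose second-to-last letter is 'v' add the prefix so-; stems whose second-to-last letter is 'z' double the final consonant and add -en; stems whose second-to-last letter is 'm' or 'p' add -us.
So sezapikv → seurzapikv.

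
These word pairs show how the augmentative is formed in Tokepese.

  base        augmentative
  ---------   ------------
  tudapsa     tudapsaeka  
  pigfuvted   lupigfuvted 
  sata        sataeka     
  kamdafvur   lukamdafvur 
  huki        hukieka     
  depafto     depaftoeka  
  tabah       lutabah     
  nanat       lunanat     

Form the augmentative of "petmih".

"petmih" ends in a consonant. The stems ending in a consonant (tabah → lutabah, pigfuvted → lupigfuvted, kamdafvur → lukamdafvur) add the prefix lu-.
So petmih → lupetmih.

lupetmih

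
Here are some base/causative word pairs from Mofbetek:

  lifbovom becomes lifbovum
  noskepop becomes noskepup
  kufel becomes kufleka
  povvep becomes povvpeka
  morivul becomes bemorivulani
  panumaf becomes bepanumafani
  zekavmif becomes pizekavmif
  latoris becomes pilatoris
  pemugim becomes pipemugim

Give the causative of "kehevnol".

kehevnul

noskepop and povvep both end in -p yet inflect differently (noskepup, povvpeka), so the final letter is not what conditions the rule; the last vowel is.
"kehevnol" has last vowel 'o'. The stems whose last vowel is 'o' (lifbovom → lifbovum, noskepop → noskepup) change the last vowel to 'u'.
The other patterns: stems whose last vowel is 'e' delete the last vowel and add -eka; stems whose last vowel is 'a' or 'u' add be- … -ani around the stem; stems whose last vowel is 'i' add the prefix pi-.
So kehevnol → kehevnul.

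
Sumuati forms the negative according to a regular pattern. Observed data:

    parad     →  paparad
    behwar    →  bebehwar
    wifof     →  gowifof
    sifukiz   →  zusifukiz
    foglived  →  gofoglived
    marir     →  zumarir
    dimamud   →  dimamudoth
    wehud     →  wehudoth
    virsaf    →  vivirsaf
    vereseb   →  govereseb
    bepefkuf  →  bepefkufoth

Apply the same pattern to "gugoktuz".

gugoktuzoth

behwar and marir both end in -r yet inflect differently (bebehwar, zumarir), so the final letter is not what conditions the rule; the last vowel is.
"gugoktuz" has last vowel 'u'. The stems whose last vowel is 'u' (bepefkuf → bepefkufoth, dimamud → dimamudoth, wehud → wehudoth) add -oth.
So gugoktuz → gugoktuzoth.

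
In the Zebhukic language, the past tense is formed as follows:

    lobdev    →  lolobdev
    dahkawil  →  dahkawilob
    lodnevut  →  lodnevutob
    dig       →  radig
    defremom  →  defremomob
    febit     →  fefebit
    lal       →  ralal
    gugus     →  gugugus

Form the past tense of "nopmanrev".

"nopmanrev" has 3 vowels. The stems with 3 vowels (dahkawil → dahkawilob, defremom → defremomob, lodnevut → lodnevutob) add -ob.
The other patterns: stems with 1 vowel add the prefix ra-; stems with 2 vowels repeat the first consonant+vowel as a prefix.
So nopmanrev → nopmanrevob.

nopmanrevob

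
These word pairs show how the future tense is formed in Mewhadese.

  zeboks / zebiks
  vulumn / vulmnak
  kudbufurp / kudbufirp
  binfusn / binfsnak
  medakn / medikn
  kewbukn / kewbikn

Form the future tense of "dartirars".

medakn and vulumn both end in -n yet inflect differently (medikn, vulmnak), so the final letter is not what conditions the rule; the second-to-last letter is.
"dartirars" has second-to-last letter 'r'. The one such stem in the data (kudbufurp → kudbufirp) changes the last vowel to 'i' (as do medakn, zeboks), so the same rule applies.
The other pattern: stems whose second-to-last letter is 'm' or 's' delete the last vowel and add -ak.
So dartirars → dartirirs.

dartirirs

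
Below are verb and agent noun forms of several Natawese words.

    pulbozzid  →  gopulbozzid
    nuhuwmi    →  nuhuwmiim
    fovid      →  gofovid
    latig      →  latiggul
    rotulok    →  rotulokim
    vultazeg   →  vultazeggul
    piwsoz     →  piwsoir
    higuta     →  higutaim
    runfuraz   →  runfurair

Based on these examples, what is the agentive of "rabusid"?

gorabusid

"rabusid" ends in -d. The stems ending in -d (pulbozzid → gopulbozzid, fovid → gofovid) add the prefix go-.
The other patterns: stems ending in -g double the final consonant and add -ul; stems ending in -z drop the final letter and add -ir; stems ending in -a, -i or -k add -im.
So rabusid → gorabusid.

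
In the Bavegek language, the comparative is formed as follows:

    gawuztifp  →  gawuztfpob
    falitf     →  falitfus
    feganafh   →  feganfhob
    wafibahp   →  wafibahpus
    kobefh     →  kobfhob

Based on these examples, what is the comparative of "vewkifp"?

gawuztifp and wafibahp both end in -p yet inflect differently (gawuztfpob, wafibahpus), so the final letter is not what conditions the rule; the second-to-last letter is.
"vewkifp" has second-to-last letter 'f'. The stems whose second-to-last letter is 'f' (feganafh → feganfhob, gawuztifp → gawuztfpob, kobefh → kobfhob) delete the last vowel and add -ob.
The other pattern: stems whose second-to-last letter is 'h' or 't' add -us.
So vewkifp → vewkfpob.

vewkfpob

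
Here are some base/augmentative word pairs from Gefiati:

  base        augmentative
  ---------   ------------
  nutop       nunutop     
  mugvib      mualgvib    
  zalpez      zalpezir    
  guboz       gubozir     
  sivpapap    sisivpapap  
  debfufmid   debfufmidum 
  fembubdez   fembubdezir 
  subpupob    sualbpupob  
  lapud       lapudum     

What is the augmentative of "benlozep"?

bebenlozep

guboz and subpupob both have last vowel 'o' yet inflect differently (gubozir, sualbpupob), so the last vowel is not what conditions the rule; the final letter is.
"benlozep" ends in -p. The stems ending in -p (nutop → nunutop, sivpapap → sisivpapap) repeat the first consonant+vowel as a prefix.
So benlozep → bebenlozep.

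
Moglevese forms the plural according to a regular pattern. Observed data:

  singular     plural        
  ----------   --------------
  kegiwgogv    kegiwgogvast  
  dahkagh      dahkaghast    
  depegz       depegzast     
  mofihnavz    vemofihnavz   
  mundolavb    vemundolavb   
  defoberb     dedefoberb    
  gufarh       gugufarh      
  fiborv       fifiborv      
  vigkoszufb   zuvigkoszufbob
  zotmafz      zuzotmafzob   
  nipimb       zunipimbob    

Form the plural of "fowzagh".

depegz and mofihnavz both end in -z yet inflect differently (depegzast, vemofihnavz), so the final letter is not what conditions the rule; the second-to-last letter is.
"fowzagh" has second-to-last letter 'g'. The stems whose second-to-last letter is 'g' (kegiwgogv → kegiwgogvast, dahkagh → dahkaghast, depegz → depegzast) add -ast.
The other patterns: stems whose second-to-last letter is 'v' add the prefix ve-; stems whose second-to-last letter is 'r' repeat the first consonant+vowel as a prefix; stems whose second-to-last letter is 'f' or 'm' add zu- … -ob around the stem.
So fowzagh → fowzaghast.

fowzaghast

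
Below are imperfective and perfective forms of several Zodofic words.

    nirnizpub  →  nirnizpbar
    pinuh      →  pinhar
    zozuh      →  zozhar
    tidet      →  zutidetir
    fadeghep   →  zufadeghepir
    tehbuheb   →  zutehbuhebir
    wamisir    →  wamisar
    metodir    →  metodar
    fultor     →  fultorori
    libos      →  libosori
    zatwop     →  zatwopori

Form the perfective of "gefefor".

nirnizpub and tehbuheb both end in -b yet inflect differently (nirnizpbar, zutehbuhebir), so the final letter is not what conditions the rule; the last vowel is.
"gefefor" has last vowel 'o'. The stems whose last vowel is 'o' (fultor → fultorori, libos → libosori, zatwop → zatwopori) add -ori.
The other patterns: stems whose last vowel is 'u' delete the last vowel and add -ar; stems whose last vowel is 'e' add zu- … -ir around the stem; stems whose last vowel is 'i' change the last vowel to 'a'.
So gefefor → gefeforori.

gefeforori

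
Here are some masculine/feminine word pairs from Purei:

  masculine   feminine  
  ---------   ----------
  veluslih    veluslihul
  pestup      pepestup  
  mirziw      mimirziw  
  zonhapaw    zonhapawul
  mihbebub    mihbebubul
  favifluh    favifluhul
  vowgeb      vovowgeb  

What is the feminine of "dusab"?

dudusab

"dusab" has 2 vowels. The stems with 2 vowels (pestup → pepestup, mirziw → mimirziw, vowgeb → vovowgeb) repeat the first consonant+vowel as a prefix.
The other pattern: stems with 3 vowels add -ul.
So dusab → dudusab.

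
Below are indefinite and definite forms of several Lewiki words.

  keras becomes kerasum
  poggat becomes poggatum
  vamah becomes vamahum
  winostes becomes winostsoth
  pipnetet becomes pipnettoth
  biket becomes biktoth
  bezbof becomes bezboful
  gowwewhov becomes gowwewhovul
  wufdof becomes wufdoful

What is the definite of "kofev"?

"kofev" has last vowel 'e'. The stems whose last vowel is 'e' (winostes → winostsoth, pipnetet → pipnettoth, biket → biktoth) delete the last vowel and add -oth.
The other patterns: stems whose last vowel is 'a' add -um; stems whose last vowel is 'o' add -ul.
So kofev → kofvoth.

kofvoth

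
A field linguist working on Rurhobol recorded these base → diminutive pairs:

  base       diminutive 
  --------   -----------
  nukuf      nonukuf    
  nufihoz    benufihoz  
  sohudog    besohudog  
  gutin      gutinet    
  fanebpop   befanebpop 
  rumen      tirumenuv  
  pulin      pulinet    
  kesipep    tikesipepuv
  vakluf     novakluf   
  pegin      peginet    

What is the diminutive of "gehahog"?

begehahog

pulin and rumen both end in -n yet inflect differently (pulinet, tirumenuv), so the final letter is not what conditions the rule; the last vowel is.
"gehahog" has last vowel 'o'. The stems whose last vowel is 'o' (fanebpop → befanebpop, nufihoz → benufihoz, sohudog → besohudog) add the prefix be-.
So gehahog → begehahog.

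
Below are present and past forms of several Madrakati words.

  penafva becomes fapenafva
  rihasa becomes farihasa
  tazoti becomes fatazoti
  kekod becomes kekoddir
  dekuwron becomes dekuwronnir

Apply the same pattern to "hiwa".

"hiwa" ends in a vowel. The stems ending in a vowel (penafva → fapenafva, rihasa → farihasa, tazoti → fatazoti) add the prefix fa-.
So hiwa → fahiwa.

fahiwa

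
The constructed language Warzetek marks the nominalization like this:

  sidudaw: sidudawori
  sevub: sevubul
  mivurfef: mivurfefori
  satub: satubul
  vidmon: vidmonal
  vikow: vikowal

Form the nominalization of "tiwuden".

tiwudenori

sidudaw and vikow both end in -w yet inflect differently (sidudawori, vikowal), so the final letter is not what conditions the rule; the last vowel is.
"tiwuden" has last vowel 'e'. The one such stem in the data (mivurfef → mivurfefori) adds -ori, so the same rule applies.
The other patterns: stems whose last vowel is 'u' add -ul; stems whose last vowel is 'o' add -al.
So tiwuden → tiwudenori.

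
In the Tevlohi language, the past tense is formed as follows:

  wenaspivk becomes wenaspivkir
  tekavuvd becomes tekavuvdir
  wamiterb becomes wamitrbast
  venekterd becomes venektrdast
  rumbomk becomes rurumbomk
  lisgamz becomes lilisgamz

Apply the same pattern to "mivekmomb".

mimivekmomb

tekavuvd and venekterd both end in -d yet inflect differently (tekavuvdir, venektrdast), so the final letter is not what conditions the rule; the second-to-last letter is.
"mivekmomb" has second-to-last letter 'm'. The stems whose second-to-last letter is 'm' (rumbomk → rurumbomk, lisgamz → lilisgamz) repeat the first consonant+vowel as a prefix.
The other patterns: stems whose second-to-last letter is 'v' add -ir; stems whose second-to-last letter is 'r' delete the last vowel and add -ast.
So mivekmomb → mimivekmomb.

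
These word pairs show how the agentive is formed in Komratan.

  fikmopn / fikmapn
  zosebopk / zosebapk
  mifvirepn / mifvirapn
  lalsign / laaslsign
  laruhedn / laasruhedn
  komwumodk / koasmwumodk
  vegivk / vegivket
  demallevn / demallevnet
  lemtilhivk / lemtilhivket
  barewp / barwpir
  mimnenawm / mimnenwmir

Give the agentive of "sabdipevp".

sabdipevpet

fikmopn and lalsign both end in -n yet inflect differently (fikmapn, laaslsign), so the final letter is not what conditions the rule; the second-to-last letter is.
"sabdipevp" has second-to-last letter 'v'. The stems whose second-to-last letter is 'v' (vegivk → vegivket, demallevn → demallevnet, lemtilhivk → lemtilhivket) add -et.
So sabdipevp → sabdipevpet.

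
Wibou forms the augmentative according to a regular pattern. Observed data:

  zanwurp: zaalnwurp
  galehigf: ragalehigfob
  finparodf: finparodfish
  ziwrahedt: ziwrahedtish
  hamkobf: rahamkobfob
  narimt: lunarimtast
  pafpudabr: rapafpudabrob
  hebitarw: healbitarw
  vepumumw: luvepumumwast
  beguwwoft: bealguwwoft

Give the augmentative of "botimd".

"botimd" has second-to-last letter 'm'. The stems whose second-to-last letter is 'm' (vepumumw → luvepumumwast, narimt → lunarimtast) add lu- … -ast around the stem.
The other patterns: stems whose second-to-last letter is 'b' or 'g' add ra- … -ob around the stem; stems whose second-to-last letter is 'd' add -ish; stems whose second-to-last letter is 'f' or 'r' insert -al- after the first vowel.
So botimd → lubotimdast.

lubotimdast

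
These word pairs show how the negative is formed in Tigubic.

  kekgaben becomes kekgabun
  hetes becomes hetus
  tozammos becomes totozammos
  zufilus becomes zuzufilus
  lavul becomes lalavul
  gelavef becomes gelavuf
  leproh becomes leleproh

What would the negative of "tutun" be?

"tutun" has last vowel 'u'. The stems whose last vowel is 'u' (lavul → lalavul, zufilus → zuzufilus) repeat the first consonant+vowel as a prefix.
The other pattern: stems whose last vowel is 'e' change the last vowel to 'u'.
So tutun → tututun.

tututun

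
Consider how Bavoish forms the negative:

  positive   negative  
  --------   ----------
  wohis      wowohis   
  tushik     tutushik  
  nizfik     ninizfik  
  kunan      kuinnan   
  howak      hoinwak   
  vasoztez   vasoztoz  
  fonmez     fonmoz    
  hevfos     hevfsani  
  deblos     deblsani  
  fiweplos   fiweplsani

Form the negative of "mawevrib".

tushik and howak both end in -k yet inflect differently (tutushik, hoinwak), so the final letter is not what conditions the rule; the last vowel is.
"mawevrib" has last vowel 'i'. The stems whose last vowel is 'i' (wohis → wowohis, tushik → tutushik, nizfik → ninizfik) repeat the first consonant+vowel as a prefix.
So mawevrib → mamawevrib.

mamawevrib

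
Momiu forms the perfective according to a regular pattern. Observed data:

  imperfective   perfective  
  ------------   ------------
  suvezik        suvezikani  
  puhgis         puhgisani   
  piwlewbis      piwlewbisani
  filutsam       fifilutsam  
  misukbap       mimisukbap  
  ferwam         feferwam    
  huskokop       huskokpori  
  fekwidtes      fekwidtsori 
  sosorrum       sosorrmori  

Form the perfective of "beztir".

misukbap and huskokop both end in -p yet inflect differently (mimisukbap, huskokpori), so the final letter is not what conditions the rule; the last vowel is.
"beztir" has last vowel 'i'. The stems whose last vowel is 'i' (suvezik → suvezikani, puhgis → puhgisani, piwlewbis → piwlewbisani) add -ani.
The other patterns: stems whose last vowel is 'a' repeat the first consonant+vowel as a prefix; stems whose last vowel is 'e', 'o' or 'u' delete the last vowel and add -ori.
So beztir → beztirani.

beztirani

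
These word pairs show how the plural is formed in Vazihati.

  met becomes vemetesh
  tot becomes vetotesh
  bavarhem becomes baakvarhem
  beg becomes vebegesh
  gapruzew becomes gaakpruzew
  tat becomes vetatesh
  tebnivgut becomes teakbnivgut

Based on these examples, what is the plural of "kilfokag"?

"kilfokag" has 3 vowels. The stems with 3 vowels (gapruzew → gaakpruzew, tebnivgut → teakbnivgut, bavarhem → baakvarhem) insert -ak- after the first vowel.
The other pattern: stems with 1 vowel add ve- … -esh around the stem.
So kilfokag → kiaklfokag.

kiaklfokag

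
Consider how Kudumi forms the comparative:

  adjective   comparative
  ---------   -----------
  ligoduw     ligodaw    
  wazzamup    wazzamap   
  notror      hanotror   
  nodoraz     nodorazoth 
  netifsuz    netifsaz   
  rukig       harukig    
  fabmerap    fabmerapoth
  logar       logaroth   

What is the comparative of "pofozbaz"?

fabmerap and wazzamup both end in -p yet inflect differently (fabmerapoth, wazzamap), so the final letter is not what conditions the rule; the last vowel is.
"pofozbaz" has last vowel 'a'. The stems whose last vowel is 'a' (fabmerap → fabmerapoth, nodoraz → nodorazoth, logar → logaroth) add -oth.
So pofozbaz → pofozbazoth.

pofozbazoth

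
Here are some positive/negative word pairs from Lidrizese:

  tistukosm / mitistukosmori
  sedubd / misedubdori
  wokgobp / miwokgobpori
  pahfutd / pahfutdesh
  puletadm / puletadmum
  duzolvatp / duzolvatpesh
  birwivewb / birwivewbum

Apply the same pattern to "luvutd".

luvutdesh

"luvutd" has second-to-last letter 't'. The stems whose second-to-last letter is 't' (duzolvatp → duzolvatpesh, pahfutd → pahfutdesh) add -esh.
So luvutd → luvutdesh.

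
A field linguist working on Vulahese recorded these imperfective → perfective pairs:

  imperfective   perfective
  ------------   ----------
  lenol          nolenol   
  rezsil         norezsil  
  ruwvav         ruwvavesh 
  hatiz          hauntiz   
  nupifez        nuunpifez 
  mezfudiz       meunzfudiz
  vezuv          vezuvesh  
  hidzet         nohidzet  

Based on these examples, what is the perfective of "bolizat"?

nobolizat

"bolizat" ends in -t. The one such stem in the data (hidzet → nohidzet) adds the prefix no-, so the same rule applies.
So bolizat → nobolizat.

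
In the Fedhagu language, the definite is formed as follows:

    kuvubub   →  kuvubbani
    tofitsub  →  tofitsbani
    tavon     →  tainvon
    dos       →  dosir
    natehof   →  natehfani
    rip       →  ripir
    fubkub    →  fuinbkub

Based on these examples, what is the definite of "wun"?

wunir

fubkub and kuvubub both end in -b yet inflect differently (fuinbkub, kuvubbani), so the final letter is not what conditions the rule; the number of vowels is.
"wun" has 1 vowel. The stems with 1 vowel (rip → ripir, dos → dosir) add -ir.
The other patterns: stems with 2 vowels insert -in- after the first vowel; stems with 3 vowels delete the last vowel and add -ani.
So wun → wunir.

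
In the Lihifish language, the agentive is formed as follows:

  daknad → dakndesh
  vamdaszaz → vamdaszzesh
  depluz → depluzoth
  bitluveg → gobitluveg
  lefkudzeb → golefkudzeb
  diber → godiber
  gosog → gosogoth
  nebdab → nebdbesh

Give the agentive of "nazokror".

nazokroroth

nebdab and lefkudzeb both end in -b yet inflect differently (nebdbesh, golefkudzeb), so the final letter is not what conditions the rule; the last vowel is.
"nazokror" has last vowel 'o'. The one such stem in the data (gosog → gosogoth) adds -oth, so the same rule applies.
So nazokror → nazokroroth.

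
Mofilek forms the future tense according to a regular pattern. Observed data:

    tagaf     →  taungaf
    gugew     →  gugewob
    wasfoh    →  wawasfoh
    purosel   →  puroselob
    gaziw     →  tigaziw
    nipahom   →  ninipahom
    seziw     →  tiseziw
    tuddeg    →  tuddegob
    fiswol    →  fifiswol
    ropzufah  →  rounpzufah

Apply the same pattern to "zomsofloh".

zozomsofloh

wasfoh and ropzufah both end in -h yet inflect differently (wawasfoh, rounpzufah), so the final letter is not what conditions the rule; the last vowel is.
"zomsofloh" has last vowel 'o'. The stems whose last vowel is 'o' (wasfoh → wawasfoh, fiswol → fifiswol, nipahom → ninipahom) repeat the first consonant+vowel as a prefix.
So zomsofloh → zozomsofloh.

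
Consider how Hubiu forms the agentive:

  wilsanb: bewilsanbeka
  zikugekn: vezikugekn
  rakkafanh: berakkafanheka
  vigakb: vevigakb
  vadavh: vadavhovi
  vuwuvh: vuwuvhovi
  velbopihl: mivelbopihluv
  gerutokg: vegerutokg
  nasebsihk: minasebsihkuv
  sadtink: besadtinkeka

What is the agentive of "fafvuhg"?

mifafvuhguv

nasebsihk and sadtink both end in -k yet inflect differently (minasebsihkuv, besadtinkeka), so the final letter is not what conditions the rule; the second-to-last letter is.
"fafvuhg" has second-to-last letter 'h'. The stems whose second-to-last letter is 'h' (nasebsihk → minasebsihkuv, velbopihl → mivelbopihluv) add mi- … -uv around the stem.
The other patterns: stems whose second-to-last letter is 'n' add be- … -eka around the stem; stems whose second-to-last letter is 'k' add the prefix ve-; stems whose second-to-last letter is 'v' add -ovi.
So fafvuhg → mifafvuhguv.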